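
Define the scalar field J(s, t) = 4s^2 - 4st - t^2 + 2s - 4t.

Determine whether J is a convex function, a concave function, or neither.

neither

J is quadratic, so its Hessian is the constant matrix H = [[8, -4], [-4, -2]].
det(H) = -32, tr(H) = 6.
det(H) < 0, so H is indefinite: neither convex nor concave.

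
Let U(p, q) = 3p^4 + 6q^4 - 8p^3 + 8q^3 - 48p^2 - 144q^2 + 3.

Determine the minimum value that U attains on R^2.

-1789

U(p,q) separates as A(p) + B(q) + 3, so its minimum is min A + min B + 3.
A'(p) = 12p(p - 4)(p + 2) vanishes at p ∈ {-2, 0, 4}; B'(q) = 24q(q - 3)(q + 4) vanishes at q ∈ {-4, 0, 3}.
Local minima of A (where A''>0): A(-2)=-80, A(4)=-512. Local minima of B: B(-4)=-1280, B(3)=-594.
So the global minimum of U is A(4) + B(-4) + 3 = -512 − 1280 + 3 = -1789, attained at (4, -4).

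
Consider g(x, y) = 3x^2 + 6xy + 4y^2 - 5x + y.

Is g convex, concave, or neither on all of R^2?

g is quadratic, so its Hessian is the constant matrix H = [[6, 6], [6, 8]].
det(H) = 12, tr(H) = 14.
det(H) > 0 and tr(H) > 0, so H is positive definite everywhere: convex.

convex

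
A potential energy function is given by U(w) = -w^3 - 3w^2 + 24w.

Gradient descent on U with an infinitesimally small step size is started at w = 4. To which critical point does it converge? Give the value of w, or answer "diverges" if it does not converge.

U'(w) = -3(w - 2)(w + 4), so U'(4) = -48.
Gradient descent moves in the -U' direction, i.e. w is increasing.
There is no critical point above w=4, and U' keeps the same sign, so the iterate runs off to +∞.

diverges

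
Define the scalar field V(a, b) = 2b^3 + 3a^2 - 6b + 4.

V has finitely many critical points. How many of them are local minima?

V separates as a function of a plus a function of b, so ∇V=0 decouples.
∂V/∂a = 6a = 0 at a ∈ {0}; ∂V/∂b = 6(b - 1)(b + 1) = 0 at b ∈ {-1, 1}.
The Hessian is diagonal: diag(V_aa, V_bb). Second derivatives: V_aa(0)=6; V_bb(-1)=-12, V_bb(1)=12.
Local minima occur where both diagonal entries positive: (0, 1). Count: 1.

1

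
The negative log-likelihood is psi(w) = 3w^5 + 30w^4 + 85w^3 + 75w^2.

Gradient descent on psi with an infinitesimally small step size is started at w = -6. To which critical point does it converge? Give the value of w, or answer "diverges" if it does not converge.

psi'(w) = 15w(w + 1)(w + 2)(w + 5), so psi'(-6) = 1800.
Gradient descent moves in the -psi' direction, i.e. w is decreasing.
There is no critical point below w=-6, and psi' keeps the same sign, so the iterate runs off to −∞.

diverges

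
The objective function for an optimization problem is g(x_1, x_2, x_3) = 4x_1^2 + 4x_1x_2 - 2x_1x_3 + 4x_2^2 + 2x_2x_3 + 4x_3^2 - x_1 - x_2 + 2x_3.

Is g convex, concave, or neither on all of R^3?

g is quadratic, so its Hessian is the constant matrix H = [[8, 4, -2], [4, 8, 2], [-2, 2, 8]].
Leading principal minors: 8, 48, 288.
All positive ⇒ H ≻ 0 ⇒ convex.

convex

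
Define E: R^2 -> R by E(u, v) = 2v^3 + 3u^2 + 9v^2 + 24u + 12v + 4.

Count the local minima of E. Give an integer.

E separates as a function of u plus a function of v, so ∇E=0 decouples.
∂E/∂u = 6(u + 4) = 0 at u ∈ {-4}; ∂E/∂v = 6(v + 1)(v + 2) = 0 at v ∈ {-2, -1}.
The Hessian is diagonal: diag(E_uu, E_vv). Second derivatives: E_uu(-4)=6; E_vv(-2)=-6, E_vv(-1)=6.
Local minima occur where both diagonal entries positive: (-4, -1). Count: 1.

1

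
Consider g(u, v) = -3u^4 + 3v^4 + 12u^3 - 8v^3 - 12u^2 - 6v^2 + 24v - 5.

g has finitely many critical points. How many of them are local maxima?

g separates as a function of u plus a function of v, so ∇g=0 decouples.
∂g/∂u = -12u(u - 2)(u - 1) = 0 at u ∈ {0, 1, 2}; ∂g/∂v = 12(v - 2)(v - 1)(v + 1) = 0 at v ∈ {-1, 1, 2}.
The Hessian is diagonal: diag(g_uu, g_vv). Second derivatives: g_uu(0)=-24, g_uu(1)=12, g_uu(2)=-24; g_vv(-1)=72, g_vv(1)=-24, g_vv(2)=36.
Local maxima occur where both diagonal entries negative: (0, 1), (2, 1). Count: 2.

2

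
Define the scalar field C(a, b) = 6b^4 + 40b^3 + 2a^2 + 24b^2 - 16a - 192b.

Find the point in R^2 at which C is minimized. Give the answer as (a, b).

(4, 1)

C(a,b) separates as P(a) + Q(b), so its minimum is min P + min Q.
P'(a) = 4a - 16 vanishes at a ∈ {4}; Q'(b) = 24(b - 1)(b + 2)(b + 4) vanishes at b ∈ {-4, -2, 1}.
Local minima of P (where P''>0): P(4)=-32. Local minima of Q: Q(-4)=128, Q(1)=-122.
So the global minimum of C is P(4) + Q(1) = -32 − 122 = -154, attained at (4, 1).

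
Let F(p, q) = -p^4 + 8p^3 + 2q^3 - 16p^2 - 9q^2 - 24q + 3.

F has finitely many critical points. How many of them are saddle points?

3

F separates as a function of p plus a function of q, so ∇F=0 decouples.
∂F/∂p = -4p(p - 4)(p - 2) = 0 at p ∈ {0, 2, 4}; ∂F/∂q = 6(q - 4)(q + 1) = 0 at q ∈ {-1, 4}.
The Hessian is diagonal: diag(F_pp, F_qq). Second derivatives: F_pp(0)=-32, F_pp(2)=16, F_pp(4)=-32; F_qq(-1)=-30, F_qq(4)=30.
Saddle points occur where the two diagonal entries have opposite signs: (0, 4), (2, -1), (4, 4). Count: 3.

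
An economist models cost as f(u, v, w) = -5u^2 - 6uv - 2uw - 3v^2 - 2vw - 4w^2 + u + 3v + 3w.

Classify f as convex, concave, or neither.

f is quadratic, so its Hessian is the constant matrix H = [[-10, -6, -2], [-6, -6, -2], [-2, -2, -8]].
Leading principal minors: -10, 24, -176.
Signs alternate −, +, − ⇒ H ≺ 0 ⇒ concave.

concave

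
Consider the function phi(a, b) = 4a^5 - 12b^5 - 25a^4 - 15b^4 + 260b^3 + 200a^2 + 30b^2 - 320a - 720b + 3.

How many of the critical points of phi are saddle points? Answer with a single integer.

phi separates as a function of a plus a function of b, so ∇phi=0 decouples.
∂phi/∂a = 20(a - 4)(a - 2)(a - 1)(a + 2) = 0 at a ∈ {-2, 1, 2, 4}; ∂phi/∂b = -60(b - 3)(b - 1)(b + 1)(b + 4) = 0 at b ∈ {-4, -1, 1, 3}.
The Hessian is diagonal: diag(phi_aa, phi_bb). Second derivatives: phi_aa(-2)=-1440, phi_aa(1)=180, phi_aa(2)=-160, phi_aa(4)=720; phi_bb(-4)=6300, phi_bb(-1)=-1440, phi_bb(1)=1200, phi_bb(3)=-3360.
Saddle points occur where the two diagonal entries have opposite signs: (-2, -4), (-2, 1), (1, -1), (1, 3), (2, -4), (2, 1), (4, -1), (4, 3). Count: 8.

8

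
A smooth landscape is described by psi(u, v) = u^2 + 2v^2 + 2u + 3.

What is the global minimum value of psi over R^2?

2

psi(u,v) separates as P(u) + Q(v) + 3, so its minimum is min P + min Q + 3.
P'(u) = 2u + 2 vanishes at u ∈ {-1}; Q'(v) = 4v vanishes at v ∈ {0}.
Local minima of P (where P''>0): P(-1)=-1. Local minima of Q: Q(0)=0.
So the global minimum of psi is P(-1) + Q(0) + 3 = -1 + 0 + 3 = 2, attained at (-1, 0).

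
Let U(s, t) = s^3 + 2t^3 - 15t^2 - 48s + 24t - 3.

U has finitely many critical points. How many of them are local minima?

1

U separates as a function of s plus a function of t, so ∇U=0 decouples.
∂U/∂s = 3(s - 4)(s + 4) = 0 at s ∈ {-4, 4}; ∂U/∂t = 6(t - 4)(t - 1) = 0 at t ∈ {1, 4}.
The Hessian is diagonal: diag(U_ss, U_tt). Second derivatives: U_ss(-4)=-24, U_ss(4)=24; U_tt(1)=-18, U_tt(4)=18.
Local minima occur where both diagonal entries positive: (4, 4). Count: 1.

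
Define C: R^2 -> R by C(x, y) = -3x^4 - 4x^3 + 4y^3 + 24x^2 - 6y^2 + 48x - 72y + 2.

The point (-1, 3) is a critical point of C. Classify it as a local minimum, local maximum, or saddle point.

The mixed partial ∂²C/∂x∂y is 0, so the Hessian at any point is diag(C_xx, C_yy) = diag(12(-3x^2 - 2x + 4), 12(2y - 1)).
At (-1, 3): H = diag(36, 60).
Both eigenvalues are positive, so H is positive definite: a local minimum.

local minimum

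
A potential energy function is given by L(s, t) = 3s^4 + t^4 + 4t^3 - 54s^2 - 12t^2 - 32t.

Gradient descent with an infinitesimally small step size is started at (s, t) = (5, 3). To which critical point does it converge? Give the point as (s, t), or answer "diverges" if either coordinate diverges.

L is separable, so gradient descent decouples: s follows -∂L/∂s, t follows -∂L/∂t.
∂L/∂s = 12s(s - 3)(s + 3); at s=5 this is 960, so s decreases.
∂L/∂t = 4(t - 2)(t + 1)(t + 4); at t=3 this is 112, so t decreases.
s converges to its nearest critical value 3 (a local min of the s-part); t converges to 2. The iterate converges to (3, 2).

(3, 2)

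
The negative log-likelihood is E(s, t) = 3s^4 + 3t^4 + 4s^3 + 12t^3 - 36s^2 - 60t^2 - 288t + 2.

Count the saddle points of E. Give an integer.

E separates as a function of s plus a function of t, so ∇E=0 decouples.
∂E/∂s = 12s(s - 2)(s + 3) = 0 at s ∈ {-3, 0, 2}; ∂E/∂t = 12(t - 3)(t + 2)(t + 4) = 0 at t ∈ {-4, -2, 3}.
The Hessian is diagonal: diag(E_ss, E_tt). Second derivatives: E_ss(-3)=180, E_ss(0)=-72, E_ss(2)=120; E_tt(-4)=168, E_tt(-2)=-120, E_tt(3)=420.
Saddle points occur where the two diagonal entries have opposite signs: (-3, -2), (0, -4), (0, 3), (2, -2). Count: 4.

4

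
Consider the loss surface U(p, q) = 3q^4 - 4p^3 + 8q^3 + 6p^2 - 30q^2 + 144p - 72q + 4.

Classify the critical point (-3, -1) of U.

saddle point

The mixed partial ∂²U/∂p∂q is 0, so the Hessian at any point is diag(U_pp, U_qq) = diag(12(-2p + 1), 12(3q^2 + 4q - 5)).
At (-3, -1): H = diag(84, -72).
The eigenvalues have opposite signs, so H is indefinite: a saddle point.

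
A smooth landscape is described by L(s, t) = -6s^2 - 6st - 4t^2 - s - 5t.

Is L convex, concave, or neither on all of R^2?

L is quadratic, so its Hessian is the constant matrix H = [[-12, -6], [-6, -8]].
det(H) = 60, tr(H) = -20.
det(H) > 0 and tr(H) < 0, so H is negative definite everywhere: concave.

concave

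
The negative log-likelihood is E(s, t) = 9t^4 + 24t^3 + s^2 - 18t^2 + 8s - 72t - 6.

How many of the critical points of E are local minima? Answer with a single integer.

E separates as a function of s plus a function of t, so ∇E=0 decouples.
∂E/∂s = 2(s + 4) = 0 at s ∈ {-4}; ∂E/∂t = 36(t - 1)(t + 1)(t + 2) = 0 at t ∈ {-2, -1, 1}.
The Hessian is diagonal: diag(E_ss, E_tt). Second derivatives: E_ss(-4)=2; E_tt(-2)=108, E_tt(-1)=-72, E_tt(1)=216.
Local minima occur where both diagonal entries positive: (-4, -2), (-4, 1). Count: 2.

2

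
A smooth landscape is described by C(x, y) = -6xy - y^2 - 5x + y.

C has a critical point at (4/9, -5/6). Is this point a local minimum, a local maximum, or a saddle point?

The Hessian of C is constant: H = [[0, -6], [-6, -2]].
det(H) = 0·(-2) − (-6)² = -36.
Since det(H) < 0, H is indefinite and the critical point is a saddle point.

saddle point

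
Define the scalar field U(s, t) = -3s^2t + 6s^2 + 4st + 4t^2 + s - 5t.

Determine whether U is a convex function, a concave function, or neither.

The term -3s^2t is cubic, so the Hessian is not constant.
∂²U/∂s² = -6t + 12, which takes both signs as t varies (negative for sufficiently large t). A diagonal entry of the Hessian changing sign means the Hessian is neither positive- nor negative-semidefinite on all of R^2.

neither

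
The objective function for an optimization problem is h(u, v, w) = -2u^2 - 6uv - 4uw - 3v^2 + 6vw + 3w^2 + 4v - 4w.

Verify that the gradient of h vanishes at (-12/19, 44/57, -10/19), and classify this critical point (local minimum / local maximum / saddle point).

∇h = (-4u - 6v - 4w, -6u - 6v + 6w + 4, -4u + 6v + 6w - 4); substituting (-12/19, 44/57, -10/19) gives ∇h = (0, 0, 0), so (-12/19, 44/57, -10/19) is indeed a critical point.
The Hessian is constant: H = [[-4, -6, -4], [-6, -6, 6], [-4, 6, 6]].
Leading principal minors: Δ₁ = -4, Δ₂ = -12, Δ₃ = 456.
The minors fit neither the all-positive nor the alternating-sign pattern, so H is indefinite: a saddle point.

saddle point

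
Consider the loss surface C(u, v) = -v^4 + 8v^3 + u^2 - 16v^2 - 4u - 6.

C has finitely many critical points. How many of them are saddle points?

C separates as a function of u plus a function of v, so ∇C=0 decouples.
∂C/∂u = 2(u - 2) = 0 at u ∈ {2}; ∂C/∂v = -4v(v - 4)(v - 2) = 0 at v ∈ {0, 2, 4}.
The Hessian is diagonal: diag(C_uu, C_vv). Second derivatives: C_uu(2)=2; C_vv(0)=-32, C_vv(2)=16, C_vv(4)=-32.
Saddle points occur where the two diagonal entries have opposite signs: (2, 0), (2, 4). Count: 2.

2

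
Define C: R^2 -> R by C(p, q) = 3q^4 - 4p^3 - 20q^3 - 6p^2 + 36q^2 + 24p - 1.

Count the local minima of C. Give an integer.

2

C separates as a function of p plus a function of q, so ∇C=0 decouples.
∂C/∂p = -12(p - 1)(p + 2) = 0 at p ∈ {-2, 1}; ∂C/∂q = 12q(q - 3)(q - 2) = 0 at q ∈ {0, 2, 3}.
The Hessian is diagonal: diag(C_pp, C_qq). Second derivatives: C_pp(-2)=36, C_pp(1)=-36; C_qq(0)=72, C_qq(2)=-24, C_qq(3)=36.
Local minima occur where both diagonal entries positive: (-2, 0), (-2, 3). Count: 2.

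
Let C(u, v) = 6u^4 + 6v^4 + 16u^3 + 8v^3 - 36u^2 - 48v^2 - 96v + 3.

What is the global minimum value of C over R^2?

C(u,v) separates as P(u) + Q(v) + 3, so its minimum is min P + min Q + 3.
P'(u) = 24u(u - 1)(u + 3) vanishes at u ∈ {-3, 0, 1}; Q'(v) = 24(v - 2)(v + 1)(v + 2) vanishes at v ∈ {-2, -1, 2}.
Local minima of P (where P''>0): P(-3)=-270, P(1)=-14. Local minima of Q: Q(-2)=32, Q(2)=-224.
So the global minimum of C is P(-3) + Q(2) + 3 = -270 − 224 + 3 = -491, attained at (-3, 2).

-491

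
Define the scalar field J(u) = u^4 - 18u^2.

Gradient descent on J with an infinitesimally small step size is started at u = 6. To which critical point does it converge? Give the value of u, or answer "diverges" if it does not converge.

3

J'(u) = 4u(u - 3)(u + 3), so J'(6) = 648.
Gradient descent moves in the -J' direction, i.e. u is decreasing.
The nearest critical point in that direction is u = 3, where J'' = 72 > 0 (a local minimum). The iterate converges there.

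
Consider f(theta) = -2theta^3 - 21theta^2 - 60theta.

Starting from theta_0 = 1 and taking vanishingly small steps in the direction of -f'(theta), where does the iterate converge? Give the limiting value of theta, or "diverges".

diverges

f'(theta) = -6(theta + 2)(theta + 5), so f'(1) = -108.
Gradient descent moves in the -f' direction, i.e. theta is increasing.
There is no critical point above theta=1, and f' keeps the same sign, so the iterate runs off to +∞.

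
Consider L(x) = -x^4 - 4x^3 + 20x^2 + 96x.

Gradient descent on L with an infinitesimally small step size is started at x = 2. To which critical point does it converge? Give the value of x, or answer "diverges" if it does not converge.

-2

L'(x) = -4(x - 3)(x + 2)(x + 4), so L'(2) = 96.
Gradient descent moves in the -L' direction, i.e. x is decreasing.
The nearest critical point in that direction is x = -2, where L'' = 40 > 0 (a local minimum). The iterate converges there.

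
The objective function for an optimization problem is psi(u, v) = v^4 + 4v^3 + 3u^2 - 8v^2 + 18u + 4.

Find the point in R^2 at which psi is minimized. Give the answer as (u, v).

(-3, -4)

psi(u,v) separates as P(u) + Q(v) + 4, so its minimum is min P + min Q + 4.
P'(u) = 6u + 18 vanishes at u ∈ {-3}; Q'(v) = 4v(v - 1)(v + 4) vanishes at v ∈ {-4, 0, 1}.
Local minima of P (where P''>0): P(-3)=-27. Local minima of Q: Q(-4)=-128, Q(1)=-3.
So the global minimum of psi is P(-3) + Q(-4) + 4 = -27 − 128 + 4 = -151, attained at (-3, -4).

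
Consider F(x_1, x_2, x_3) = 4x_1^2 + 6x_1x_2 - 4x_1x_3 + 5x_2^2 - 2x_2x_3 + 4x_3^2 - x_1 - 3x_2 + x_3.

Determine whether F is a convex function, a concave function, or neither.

convex

F is quadratic, so its Hessian is the constant matrix H = [[8, 6, -4], [6, 10, -2], [-4, -2, 8]].
Leading principal minors: 8, 44, 256.
All positive ⇒ H ≻ 0 ⇒ convex.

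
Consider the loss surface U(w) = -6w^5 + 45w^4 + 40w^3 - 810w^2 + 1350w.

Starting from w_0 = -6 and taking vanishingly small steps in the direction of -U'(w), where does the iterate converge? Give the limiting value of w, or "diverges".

-3

U'(w) = -30(w - 5)(w - 3)(w - 1)(w + 3), so U'(-6) = -62370.
Gradient descent moves in the -U' direction, i.e. w is increasing.
The nearest critical point in that direction is w = -3, where U'' = 5760 > 0 (a local minimum). The iterate converges there.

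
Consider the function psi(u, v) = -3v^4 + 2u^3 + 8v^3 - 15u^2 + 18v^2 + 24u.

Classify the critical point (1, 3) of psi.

The mixed partial ∂²psi/∂u∂v is 0, so the Hessian at any point is diag(psi_uu, psi_vv) = diag(6(2u - 5), 12(-3v^2 + 4v + 3)).
At (1, 3): H = diag(-18, -144).
Both eigenvalues are negative, so H is negative definite: a local maximum.

local maximum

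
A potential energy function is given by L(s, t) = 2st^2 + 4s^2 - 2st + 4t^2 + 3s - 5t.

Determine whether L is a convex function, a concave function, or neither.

neither

The term 2st^2 is cubic, so the Hessian is not constant.
∂²L/∂t² = 4s + 8, which takes both signs as s varies (negative for sufficiently negative s). A diagonal entry of the Hessian changing sign means the Hessian is neither positive- nor negative-semidefinite on all of R^2.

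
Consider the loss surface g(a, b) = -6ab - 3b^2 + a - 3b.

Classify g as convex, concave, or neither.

g is quadratic, so its Hessian is the constant matrix H = [[0, -6], [-6, -6]].
det(H) = -36, tr(H) = -6.
det(H) < 0, so H is indefinite: neither convex nor concave.

neither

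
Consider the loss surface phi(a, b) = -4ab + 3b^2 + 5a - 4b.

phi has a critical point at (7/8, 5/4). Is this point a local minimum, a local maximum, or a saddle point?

The Hessian of phi is constant: H = [[0, -4], [-4, 6]].
det(H) = 0·6 − (-4)² = -16.
Since det(H) < 0, H is indefinite and the critical point is a saddle point.

saddle point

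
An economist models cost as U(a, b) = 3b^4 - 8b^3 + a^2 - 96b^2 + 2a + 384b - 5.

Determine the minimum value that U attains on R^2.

-1798

U(a,b) separates as P(a) + Q(b) − 5, so its minimum is min P + min Q − 5.
P'(a) = 2a + 2 vanishes at a ∈ {-1}; Q'(b) = 12(b - 4)(b - 2)(b + 4) vanishes at b ∈ {-4, 2, 4}.
Local minima of P (where P''>0): P(-1)=-1. Local minima of Q: Q(-4)=-1792, Q(4)=256.
So the global minimum of U is P(-1) + Q(-4) − 5 = -1 − 1792 − 5 = -1798, attained at (-1, -4).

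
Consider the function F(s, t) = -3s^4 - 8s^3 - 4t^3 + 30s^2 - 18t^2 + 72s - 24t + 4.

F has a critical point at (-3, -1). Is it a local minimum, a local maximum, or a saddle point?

The mixed partial ∂²F/∂s∂t is 0, so the Hessian at any point is diag(F_ss, F_tt) = diag(12(-3s^2 - 4s + 5), -12(2t + 3)).
At (-3, -1): H = diag(-120, -12).
Both eigenvalues are negative, so H is negative definite: a local maximum.

local maximum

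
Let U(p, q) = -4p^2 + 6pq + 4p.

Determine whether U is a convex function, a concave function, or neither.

U is quadratic, so its Hessian is the constant matrix H = [[-8, 6], [6, 0]].
det(H) = -36, tr(H) = -8.
det(H) < 0, so H is indefinite: neither convex nor concave.

neither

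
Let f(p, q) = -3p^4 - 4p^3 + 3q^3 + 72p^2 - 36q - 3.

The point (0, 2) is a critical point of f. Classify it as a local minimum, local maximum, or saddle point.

local minimum

The mixed partial ∂²f/∂p∂q is 0, so the Hessian at any point is diag(f_pp, f_qq) = diag(12(-3p^2 - 2p + 12), 18q).
At (0, 2): H = diag(144, 36).
Both eigenvalues are positive, so H is positive definite: a local minimum.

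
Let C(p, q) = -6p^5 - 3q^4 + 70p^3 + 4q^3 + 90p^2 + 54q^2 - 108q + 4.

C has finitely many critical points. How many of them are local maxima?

4

C separates as a function of p plus a function of q, so ∇C=0 decouples.
∂C/∂p = -30p(p - 3)(p + 1)(p + 2) = 0 at p ∈ {-2, -1, 0, 3}; ∂C/∂q = -12(q - 3)(q - 1)(q + 3) = 0 at q ∈ {-3, 1, 3}.
The Hessian is diagonal: diag(C_pp, C_qq). Second derivatives: C_pp(-2)=300, C_pp(-1)=-120, C_pp(0)=180, C_pp(3)=-1800; C_qq(-3)=-288, C_qq(1)=96, C_qq(3)=-144.
Local maxima occur where both diagonal entries negative: (-1, -3), (-1, 3), (3, -3), (3, 3). Count: 4.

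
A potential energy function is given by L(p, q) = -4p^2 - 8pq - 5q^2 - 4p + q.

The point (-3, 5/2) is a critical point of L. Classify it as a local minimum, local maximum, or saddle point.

local maximum

The Hessian of L is constant: H = [[-8, -8], [-8, -10]].
det(H) = (-8)·(-10) − (-8)² = 16.
det(H) > 0 and tr(H) = -18 < 0, so H is negative definite and the point is a local maximum.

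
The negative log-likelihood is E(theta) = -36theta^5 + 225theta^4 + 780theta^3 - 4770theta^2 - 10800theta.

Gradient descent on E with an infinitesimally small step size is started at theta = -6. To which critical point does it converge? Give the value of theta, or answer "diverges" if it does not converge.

-3

E'(theta) = -180(theta - 5)(theta - 4)(theta + 1)(theta + 3), so E'(-6) = -297000.
Gradient descent moves in the -E' direction, i.e. theta is increasing.
The nearest critical point in that direction is theta = -3, where E'' = 20160 > 0 (a local minimum). The iterate converges there.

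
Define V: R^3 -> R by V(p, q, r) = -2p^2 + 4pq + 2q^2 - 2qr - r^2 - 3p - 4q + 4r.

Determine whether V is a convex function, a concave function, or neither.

neither

V is quadratic, so its Hessian is the constant matrix H = [[-4, 4, 0], [4, 4, -2], [0, -2, -2]].
Leading principal minors: -4, -32, 80.
Neither pattern holds ⇒ H is indefinite ⇒ neither convex nor concave.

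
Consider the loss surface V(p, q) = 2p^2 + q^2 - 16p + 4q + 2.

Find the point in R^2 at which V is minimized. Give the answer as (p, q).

V(p,q) separates as A(p) + B(q) + 2, so its minimum is min A + min B + 2.
A'(p) = 4p - 16 vanishes at p ∈ {4}; B'(q) = 2q + 4 vanishes at q ∈ {-2}.
Local minima of A (where A''>0): A(4)=-32. Local minima of B: B(-2)=-4.
So the global minimum of V is A(4) + B(-2) + 2 = -32 − 4 + 2 = -34, attained at (4, -2).

(4, -2)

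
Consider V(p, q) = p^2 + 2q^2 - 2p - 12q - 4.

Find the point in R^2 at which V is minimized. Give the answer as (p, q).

(1, 3)

V(p,q) separates as A(p) + B(q) − 4, so its minimum is min A + min B − 4.
A'(p) = 2p - 2 vanishes at p ∈ {1}; B'(q) = 4q - 12 vanishes at q ∈ {3}.
Local minima of A (where A''>0): A(1)=-1. Local minima of B: B(3)=-18.
So the global minimum of V is A(1) + B(3) − 4 = -1 − 18 − 4 = -23, attained at (1, 3).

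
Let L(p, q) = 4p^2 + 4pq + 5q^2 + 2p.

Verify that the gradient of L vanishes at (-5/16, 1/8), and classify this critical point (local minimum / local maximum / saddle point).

∇L = (8p + 4q + 2, 4p + 10q); substituting (-5/16, 1/8) gives ∇L = (0, 0), so (-5/16, 1/8) is indeed a critical point.
The Hessian of L is constant: H = [[8, 4], [4, 10]].
det(H) = 8·10 − 4² = 64.
det(H) > 0 and tr(H) = 18 > 0, so H is positive definite and the point is a local minimum.

local minimum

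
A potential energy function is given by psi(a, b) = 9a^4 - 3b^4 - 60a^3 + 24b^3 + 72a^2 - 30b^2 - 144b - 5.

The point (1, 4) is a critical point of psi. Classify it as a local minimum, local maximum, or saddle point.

local maximum

The mixed partial ∂²psi/∂a∂b is 0, so the Hessian at any point is diag(psi_aa, psi_bb) = diag(36(3a^2 - 10a + 4), 12(-3b^2 + 12b - 5)).
At (1, 4): H = diag(-108, -60).
Both eigenvalues are negative, so H is negative definite: a local maximum.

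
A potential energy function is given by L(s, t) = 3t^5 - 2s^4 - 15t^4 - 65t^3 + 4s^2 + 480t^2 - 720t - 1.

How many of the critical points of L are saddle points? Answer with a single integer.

L separates as a function of s plus a function of t, so ∇L=0 decouples.
∂L/∂s = -8s(s - 1)(s + 1) = 0 at s ∈ {-1, 0, 1}; ∂L/∂t = 15(t - 4)(t - 3)(t - 1)(t + 4) = 0 at t ∈ {-4, 1, 3, 4}.
The Hessian is diagonal: diag(L_ss, L_tt). Second derivatives: L_ss(-1)=-16, L_ss(0)=8, L_ss(1)=-16; L_tt(-4)=-4200, L_tt(1)=450, L_tt(3)=-210, L_tt(4)=360.
Saddle points occur where the two diagonal entries have opposite signs: (-1, 1), (-1, 4), (0, -4), (0, 3), (1, 1), (1, 4). Count: 6.

6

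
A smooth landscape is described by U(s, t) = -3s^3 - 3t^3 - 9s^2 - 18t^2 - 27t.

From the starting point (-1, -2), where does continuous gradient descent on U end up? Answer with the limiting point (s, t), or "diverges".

U is separable, so gradient descent decouples: s follows -∂U/∂s, t follows -∂U/∂t.
∂U/∂s = -9s(s + 2); at s=-1 this is 9, so s decreases.
∂U/∂t = -9(t + 1)(t + 3); at t=-2 this is 9, so t decreases.
s converges to its nearest critical value -2 (a local min of the s-part); t converges to -3. The iterate converges to (-2, -3).

(-2, -3)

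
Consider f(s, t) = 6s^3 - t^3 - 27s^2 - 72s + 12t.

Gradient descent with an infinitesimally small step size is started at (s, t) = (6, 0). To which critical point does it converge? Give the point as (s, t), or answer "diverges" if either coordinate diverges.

f is separable, so gradient descent decouples: s follows -∂f/∂s, t follows -∂f/∂t.
∂f/∂s = 18(s - 4)(s + 1); at s=6 this is 252, so s decreases.
∂f/∂t = -3(t - 2)(t + 2); at t=0 this is 12, so t decreases.
s converges to its nearest critical value 4 (a local min of the s-part); t converges to -2. The iterate converges to (4, -2).

(4, -2)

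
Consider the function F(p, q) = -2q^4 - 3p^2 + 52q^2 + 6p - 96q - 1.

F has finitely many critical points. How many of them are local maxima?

F separates as a function of p plus a function of q, so ∇F=0 decouples.
∂F/∂p = -6(p - 1) = 0 at p ∈ {1}; ∂F/∂q = -8(q - 3)(q - 1)(q + 4) = 0 at q ∈ {-4, 1, 3}.
The Hessian is diagonal: diag(F_pp, F_qq). Second derivatives: F_pp(1)=-6; F_qq(-4)=-280, F_qq(1)=80, F_qq(3)=-112.
Local maxima occur where both diagonal entries negative: (1, -4), (1, 3). Count: 2.

2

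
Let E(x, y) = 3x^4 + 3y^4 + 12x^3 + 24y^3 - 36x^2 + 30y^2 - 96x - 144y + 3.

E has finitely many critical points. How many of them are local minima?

4

E separates as a function of x plus a function of y, so ∇E=0 decouples.
∂E/∂x = 12(x - 2)(x + 1)(x + 4) = 0 at x ∈ {-4, -1, 2}; ∂E/∂y = 12(y - 1)(y + 3)(y + 4) = 0 at y ∈ {-4, -3, 1}.
The Hessian is diagonal: diag(E_xx, E_yy). Second derivatives: E_xx(-4)=216, E_xx(-1)=-108, E_xx(2)=216; E_yy(-4)=60, E_yy(-3)=-48, E_yy(1)=240.
Local minima occur where both diagonal entries positive: (-4, -4), (-4, 1), (2, -4), (2, 1). Count: 4.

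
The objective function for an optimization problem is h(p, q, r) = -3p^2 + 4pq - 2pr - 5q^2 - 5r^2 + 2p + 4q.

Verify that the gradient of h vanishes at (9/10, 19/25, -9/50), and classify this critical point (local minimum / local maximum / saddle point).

∇h = (-6p + 4q - 2r + 2, 4p - 10q + 4, -2p - 10r); substituting (9/10, 19/25, -9/50) gives ∇h = (0, 0, 0), so (9/10, 19/25, -9/50) is indeed a critical point.
The Hessian is constant: H = [[-6, 4, -2], [4, -10, 0], [-2, 0, -10]].
Leading principal minors: Δ₁ = -6, Δ₂ = 44, Δ₃ = -400.
The minors alternate sign starting negative (−, +, −), so H is negative definite: a local maximum.

local maximum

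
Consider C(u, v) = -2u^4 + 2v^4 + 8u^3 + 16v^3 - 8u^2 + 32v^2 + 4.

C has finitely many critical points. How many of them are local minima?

C separates as a function of u plus a function of v, so ∇C=0 decouples.
∂C/∂u = -8u(u - 2)(u - 1) = 0 at u ∈ {0, 1, 2}; ∂C/∂v = 8v(v + 2)(v + 4) = 0 at v ∈ {-4, -2, 0}.
The Hessian is diagonal: diag(C_uu, C_vv). Second derivatives: C_uu(0)=-16, C_uu(1)=8, C_uu(2)=-16; C_vv(-4)=64, C_vv(-2)=-32, C_vv(0)=64.
Local minima occur where both diagonal entries positive: (1, -4), (1, 0). Count: 2.

2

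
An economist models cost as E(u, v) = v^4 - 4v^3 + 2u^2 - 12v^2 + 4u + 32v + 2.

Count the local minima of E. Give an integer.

2

E separates as a function of u plus a function of v, so ∇E=0 decouples.
∂E/∂u = 4(u + 1) = 0 at u ∈ {-1}; ∂E/∂v = 4(v - 4)(v - 1)(v + 2) = 0 at v ∈ {-2, 1, 4}.
The Hessian is diagonal: diag(E_uu, E_vv). Second derivatives: E_uu(-1)=4; E_vv(-2)=72, E_vv(1)=-36, E_vv(4)=72.
Local minima occur where both diagonal entries positive: (-1, -2), (-1, 4). Count: 2.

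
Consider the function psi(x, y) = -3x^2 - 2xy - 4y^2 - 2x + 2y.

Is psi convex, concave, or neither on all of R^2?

psi is quadratic, so its Hessian is the constant matrix H = [[-6, -2], [-2, -8]].
det(H) = 44, tr(H) = -14.
det(H) > 0 and tr(H) < 0, so H is negative definite everywhere: concave.

concave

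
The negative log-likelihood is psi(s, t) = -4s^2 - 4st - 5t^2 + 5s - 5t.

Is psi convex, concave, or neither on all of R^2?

concave

psi is quadratic, so its Hessian is the constant matrix H = [[-8, -4], [-4, -10]].
det(H) = 64, tr(H) = -18.
det(H) > 0 and tr(H) < 0, so H is negative definite everywhere: concave.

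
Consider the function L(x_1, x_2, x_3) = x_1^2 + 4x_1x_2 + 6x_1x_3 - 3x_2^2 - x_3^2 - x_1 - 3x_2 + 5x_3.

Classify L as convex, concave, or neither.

L is quadratic, so its Hessian is the constant matrix H = [[2, 4, 6], [4, -6, 0], [6, 0, -2]].
Leading principal minors: 2, -28, 272.
Neither pattern holds ⇒ H is indefinite ⇒ neither convex nor concave.

neither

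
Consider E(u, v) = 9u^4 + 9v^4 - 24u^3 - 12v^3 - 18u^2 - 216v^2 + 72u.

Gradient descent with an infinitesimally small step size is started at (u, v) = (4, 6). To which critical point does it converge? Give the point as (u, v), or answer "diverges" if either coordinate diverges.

E is separable, so gradient descent decouples: u follows -∂E/∂u, v follows -∂E/∂v.
∂E/∂u = 36(u - 2)(u - 1)(u + 1); at u=4 this is 1080, so u decreases.
∂E/∂v = 36v(v - 4)(v + 3); at v=6 this is 3888, so v decreases.
u converges to its nearest critical value 2 (a local min of the u-part); v converges to 4. The iterate converges to (2, 4).

(2, 4)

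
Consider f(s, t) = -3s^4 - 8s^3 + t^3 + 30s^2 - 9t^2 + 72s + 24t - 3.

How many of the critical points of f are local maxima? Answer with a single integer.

2

f separates as a function of s plus a function of t, so ∇f=0 decouples.
∂f/∂s = -12(s - 2)(s + 1)(s + 3) = 0 at s ∈ {-3, -1, 2}; ∂f/∂t = 3(t - 4)(t - 2) = 0 at t ∈ {2, 4}.
The Hessian is diagonal: diag(f_ss, f_tt). Second derivatives: f_ss(-3)=-120, f_ss(-1)=72, f_ss(2)=-180; f_tt(2)=-6, f_tt(4)=6.
Local maxima occur where both diagonal entries negative: (-3, 2), (2, 2). Count: 2.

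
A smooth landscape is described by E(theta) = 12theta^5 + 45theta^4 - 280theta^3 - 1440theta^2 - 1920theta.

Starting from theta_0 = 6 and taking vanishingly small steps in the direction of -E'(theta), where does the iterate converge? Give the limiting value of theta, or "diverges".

4

E'(theta) = 60(theta - 4)(theta + 1)(theta + 2)(theta + 4), so E'(6) = 67200.
Gradient descent moves in the -E' direction, i.e. theta is decreasing.
The nearest critical point in that direction is theta = 4, where E'' = 14400 > 0 (a local minimum). The iterate converges there.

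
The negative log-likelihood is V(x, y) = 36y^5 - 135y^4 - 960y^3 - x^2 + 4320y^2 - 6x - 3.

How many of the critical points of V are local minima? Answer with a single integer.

V separates as a function of x plus a function of y, so ∇V=0 decouples.
∂V/∂x = -2(x + 3) = 0 at x ∈ {-3}; ∂V/∂y = 180y(y - 4)(y - 3)(y + 4) = 0 at y ∈ {-4, 0, 3, 4}.
The Hessian is diagonal: diag(V_xx, V_yy). Second derivatives: V_xx(-3)=-2; V_yy(-4)=-40320, V_yy(0)=8640, V_yy(3)=-3780, V_yy(4)=5760.
Local minima occur where both diagonal entries positive: none. Count: 0.

0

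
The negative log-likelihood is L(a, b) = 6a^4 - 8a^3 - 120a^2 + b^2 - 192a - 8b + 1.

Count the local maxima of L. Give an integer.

L separates as a function of a plus a function of b, so ∇L=0 decouples.
∂L/∂a = 24(a - 4)(a + 1)(a + 2) = 0 at a ∈ {-2, -1, 4}; ∂L/∂b = 2(b - 4) = 0 at b ∈ {4}.
The Hessian is diagonal: diag(L_aa, L_bb). Second derivatives: L_aa(-2)=144, L_aa(-1)=-120, L_aa(4)=720; L_bb(4)=2.
Local maxima occur where both diagonal entries negative: none. Count: 0.

0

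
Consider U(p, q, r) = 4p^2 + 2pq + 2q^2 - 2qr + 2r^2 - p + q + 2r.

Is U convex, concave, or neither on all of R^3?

U is quadratic, so its Hessian is the constant matrix H = [[8, 2, 0], [2, 4, -2], [0, -2, 4]].
Leading principal minors: 8, 28, 80.
All positive ⇒ H ≻ 0 ⇒ convex.

convex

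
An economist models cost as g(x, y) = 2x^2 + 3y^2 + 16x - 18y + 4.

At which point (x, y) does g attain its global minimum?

g(x,y) separates as P(x) + Q(y) + 4, so its minimum is min P + min Q + 4.
P'(x) = 4x + 16 vanishes at x ∈ {-4}; Q'(y) = 6y - 18 vanishes at y ∈ {3}.
Local minima of P (where P''>0): P(-4)=-32. Local minima of Q: Q(3)=-27.
So the global minimum of g is P(-4) + Q(3) + 4 = -32 − 27 + 4 = -55, attained at (-4, 3).

(-4, 3)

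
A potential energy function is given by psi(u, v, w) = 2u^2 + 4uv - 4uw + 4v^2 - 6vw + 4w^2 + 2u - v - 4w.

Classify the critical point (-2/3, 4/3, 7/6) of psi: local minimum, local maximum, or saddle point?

The Hessian is constant: H = [[4, 4, -4], [4, 8, -6], [-4, -6, 8]].
Leading principal minors: Δ₁ = 4, Δ₂ = 16, Δ₃ = 48.
All leading minors are positive, so H is positive definite: a local minimum.

local minimum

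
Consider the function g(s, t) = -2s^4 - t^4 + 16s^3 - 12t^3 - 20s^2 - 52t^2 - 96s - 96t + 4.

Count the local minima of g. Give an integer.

g separates as a function of s plus a function of t, so ∇g=0 decouples.
∂g/∂s = -8(s - 4)(s - 3)(s + 1) = 0 at s ∈ {-1, 3, 4}; ∂g/∂t = -4(t + 2)(t + 3)(t + 4) = 0 at t ∈ {-4, -3, -2}.
The Hessian is diagonal: diag(g_ss, g_tt). Second derivatives: g_ss(-1)=-160, g_ss(3)=32, g_ss(4)=-40; g_tt(-4)=-8, g_tt(-3)=4, g_tt(-2)=-8.
Local minima occur where both diagonal entries positive: (3, -3). Count: 1.

1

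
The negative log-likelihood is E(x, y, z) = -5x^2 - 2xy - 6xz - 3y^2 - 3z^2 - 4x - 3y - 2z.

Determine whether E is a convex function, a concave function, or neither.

E is quadratic, so its Hessian is the constant matrix H = [[-10, -2, -6], [-2, -6, 0], [-6, 0, -6]].
Leading principal minors: -10, 56, -120.
Signs alternate −, +, − ⇒ H ≺ 0 ⇒ concave.

concave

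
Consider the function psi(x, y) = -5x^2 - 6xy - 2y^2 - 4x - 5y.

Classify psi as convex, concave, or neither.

concave

psi is quadratic, so its Hessian is the constant matrix H = [[-10, -6], [-6, -4]].
det(H) = 4, tr(H) = -14.
det(H) > 0 and tr(H) < 0, so H is negative definite everywhere: concave.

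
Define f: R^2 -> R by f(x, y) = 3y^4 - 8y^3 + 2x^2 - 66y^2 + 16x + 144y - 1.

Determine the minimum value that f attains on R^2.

-600

f(x,y) separates as P(x) + Q(y) − 1, so its minimum is min P + min Q − 1.
P'(x) = 4x + 16 vanishes at x ∈ {-4}; Q'(y) = 12(y - 4)(y - 1)(y + 3) vanishes at y ∈ {-3, 1, 4}.
Local minima of P (where P''>0): P(-4)=-32. Local minima of Q: Q(-3)=-567, Q(4)=-224.
So the global minimum of f is P(-4) + Q(-3) − 1 = -32 − 567 − 1 = -600, attained at (-4, -3).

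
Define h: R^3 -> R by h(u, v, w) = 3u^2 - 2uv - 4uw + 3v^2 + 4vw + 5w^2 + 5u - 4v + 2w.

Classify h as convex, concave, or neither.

convex

h is quadratic, so its Hessian is the constant matrix H = [[6, -2, -4], [-2, 6, 4], [-4, 4, 10]].
Leading principal minors: 6, 32, 192.
All positive ⇒ H ≻ 0 ⇒ convex.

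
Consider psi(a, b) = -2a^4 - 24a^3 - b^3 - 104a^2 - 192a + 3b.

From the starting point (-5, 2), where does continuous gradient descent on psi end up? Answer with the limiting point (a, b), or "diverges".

psi is separable, so gradient descent decouples: a follows -∂psi/∂a, b follows -∂psi/∂b.
∂psi/∂a = -8(a + 2)(a + 3)(a + 4); at a=-5 this is 48, so a decreases.
∂psi/∂b = -3(b - 1)(b + 1); at b=2 this is -9, so b increases.
The a-coordinate has no critical point in that direction and runs off to infinity.

diverges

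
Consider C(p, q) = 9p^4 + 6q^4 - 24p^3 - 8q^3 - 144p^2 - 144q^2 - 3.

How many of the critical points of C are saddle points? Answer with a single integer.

4

C separates as a function of p plus a function of q, so ∇C=0 decouples.
∂C/∂p = 36p(p - 4)(p + 2) = 0 at p ∈ {-2, 0, 4}; ∂C/∂q = 24q(q - 4)(q + 3) = 0 at q ∈ {-3, 0, 4}.
The Hessian is diagonal: diag(C_pp, C_qq). Second derivatives: C_pp(-2)=432, C_pp(0)=-288, C_pp(4)=864; C_qq(-3)=504, C_qq(0)=-288, C_qq(4)=672.
Saddle points occur where the two diagonal entries have opposite signs: (-2, 0), (0, -3), (0, 4), (4, 0). Count: 4.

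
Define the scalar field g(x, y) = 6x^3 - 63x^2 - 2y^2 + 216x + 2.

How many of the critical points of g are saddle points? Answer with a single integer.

g separates as a function of x plus a function of y, so ∇g=0 decouples.
∂g/∂x = 18(x - 4)(x - 3) = 0 at x ∈ {3, 4}; ∂g/∂y = -4y = 0 at y ∈ {0}.
The Hessian is diagonal: diag(g_xx, g_yy). Second derivatives: g_xx(3)=-18, g_xx(4)=18; g_yy(0)=-4.
Saddle points occur where the two diagonal entries have opposite signs: (4, 0). Count: 1.

1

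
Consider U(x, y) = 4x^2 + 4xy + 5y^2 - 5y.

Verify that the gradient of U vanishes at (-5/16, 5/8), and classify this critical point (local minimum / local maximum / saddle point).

local minimum

∇U = (8x + 4y, 4x + 10y - 5); substituting (-5/16, 5/8) gives ∇U = (0, 0), so (-5/16, 5/8) is indeed a critical point.
The Hessian of U is constant: H = [[8, 4], [4, 10]].
det(H) = 8·10 − 4² = 64.
det(H) > 0 and tr(H) = 18 > 0, so H is positive definite and the point is a local minimum.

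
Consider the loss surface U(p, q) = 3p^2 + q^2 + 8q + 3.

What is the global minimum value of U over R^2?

-13

U(p,q) separates as A(p) + B(q) + 3, so its minimum is min A + min B + 3.
A'(p) = 6p vanishes at p ∈ {0}; B'(q) = 2q + 8 vanishes at q ∈ {-4}.
Local minima of A (where A''>0): A(0)=0. Local minima of B: B(-4)=-16.
So the global minimum of U is A(0) + B(-4) + 3 = 0 − 16 + 3 = -13, attained at (0, -4).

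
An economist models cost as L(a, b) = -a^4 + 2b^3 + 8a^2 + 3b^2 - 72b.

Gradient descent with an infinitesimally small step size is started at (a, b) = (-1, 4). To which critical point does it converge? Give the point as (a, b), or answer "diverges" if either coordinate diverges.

L is separable, so gradient descent decouples: a follows -∂L/∂a, b follows -∂L/∂b.
∂L/∂a = -4a(a - 2)(a + 2); at a=-1 this is -12, so a increases.
∂L/∂b = 6(b - 3)(b + 4); at b=4 this is 48, so b decreases.
a converges to its nearest critical value 0 (a local min of the a-part); b converges to 3. The iterate converges to (0, 3).

(0, 3)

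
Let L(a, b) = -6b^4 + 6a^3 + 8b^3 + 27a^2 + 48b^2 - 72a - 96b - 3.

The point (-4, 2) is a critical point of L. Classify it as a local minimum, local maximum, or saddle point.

The mixed partial ∂²L/∂a∂b is 0, so the Hessian at any point is diag(L_aa, L_bb) = diag(18(2a + 3), 24(-3b^2 + 2b + 4)).
At (-4, 2): H = diag(-90, -96).
Both eigenvalues are negative, so H is negative definite: a local maximum.

local maximum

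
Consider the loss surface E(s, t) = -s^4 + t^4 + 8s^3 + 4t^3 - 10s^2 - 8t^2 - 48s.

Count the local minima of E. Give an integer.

2

E separates as a function of s plus a function of t, so ∇E=0 decouples.
∂E/∂s = -4(s - 4)(s - 3)(s + 1) = 0 at s ∈ {-1, 3, 4}; ∂E/∂t = 4t(t - 1)(t + 4) = 0 at t ∈ {-4, 0, 1}.
The Hessian is diagonal: diag(E_ss, E_tt). Second derivatives: E_ss(-1)=-80, E_ss(3)=16, E_ss(4)=-20; E_tt(-4)=80, E_tt(0)=-16, E_tt(1)=20.
Local minima occur where both diagonal entries positive: (3, -4), (3, 1). Count: 2.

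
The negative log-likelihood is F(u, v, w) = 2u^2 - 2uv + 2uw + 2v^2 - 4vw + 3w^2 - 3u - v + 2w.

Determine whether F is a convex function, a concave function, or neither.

F is quadratic, so its Hessian is the constant matrix H = [[4, -2, 2], [-2, 4, -4], [2, -4, 6]].
Leading principal minors: 4, 12, 24.
All positive ⇒ H ≻ 0 ⇒ convex.

convex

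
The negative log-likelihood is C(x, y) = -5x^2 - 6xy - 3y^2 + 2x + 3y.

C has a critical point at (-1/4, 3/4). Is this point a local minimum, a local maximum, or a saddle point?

The Hessian of C is constant: H = [[-10, -6], [-6, -6]].
det(H) = (-10)·(-6) − (-6)² = 24.
det(H) > 0 and tr(H) = -16 < 0, so H is negative definite and the point is a local maximum.

local maximum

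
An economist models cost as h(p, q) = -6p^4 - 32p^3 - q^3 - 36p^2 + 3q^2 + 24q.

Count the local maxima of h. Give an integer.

h separates as a function of p plus a function of q, so ∇h=0 decouples.
∂h/∂p = -24p(p + 1)(p + 3) = 0 at p ∈ {-3, -1, 0}; ∂h/∂q = -3(q - 4)(q + 2) = 0 at q ∈ {-2, 4}.
The Hessian is diagonal: diag(h_pp, h_qq). Second derivatives: h_pp(-3)=-144, h_pp(-1)=48, h_pp(0)=-72; h_qq(-2)=18, h_qq(4)=-18.
Local maxima occur where both diagonal entries negative: (-3, 4), (0, 4). Count: 2.

2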